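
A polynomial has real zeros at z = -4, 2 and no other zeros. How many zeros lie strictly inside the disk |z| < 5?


Step 1: Check each root:
  z = -4: |-4| = 4 < 5
  z = 2: |2| = 2 < 5
Step 2: Count = 2

2


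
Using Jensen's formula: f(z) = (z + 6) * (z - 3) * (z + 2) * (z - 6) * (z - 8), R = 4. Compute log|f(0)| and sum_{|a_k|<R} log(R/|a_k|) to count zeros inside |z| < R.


Jensen's formula: (1/2pi)*integral log|f(Re^it)|dt = log|f(0)| + sum_{|a_k|<R} log(R/|a_k|)
Step 1: f(0) = 6 * (-3) * 2 * (-6) * (-8) = -1728
Step 2: log|f(0)| = log|-6| + log|3| + log|-2| + log|6| + log|8| = 7.4547
Step 3: Zeros inside |z| < 4: 3, -2
Step 4: Jensen sum = log(4/3) + log(4/2) = 0.9808
Step 5: n(R) = number of terms in the Jensen sum = count of zeros inside |z| < 4 = 2

2


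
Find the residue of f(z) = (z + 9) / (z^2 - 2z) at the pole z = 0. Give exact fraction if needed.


Step 1: Q(z) = z^2 - 2z = (z)(z - 2)
Step 2: Q'(z) = 2z - 2
Step 3: Q'(0) = -2, P(0) = 9
Step 4: Res = P(0)/Q'(0) = 9/(-2) = -9/2

-9/2


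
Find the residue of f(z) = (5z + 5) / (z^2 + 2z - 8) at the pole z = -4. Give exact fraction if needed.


Step 1: Q(z) = z^2 + 2z - 8 = (z + 4)(z - 2)
Step 2: Q'(z) = 2z + 2
Step 3: Q'(-4) = -6, P(-4) = -15
Step 4: Res = P(-4)/Q'(-4) = -15/(-6) = 5/2

5/2


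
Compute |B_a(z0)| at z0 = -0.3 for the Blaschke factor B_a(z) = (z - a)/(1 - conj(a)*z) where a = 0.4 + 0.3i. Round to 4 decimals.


Step 1: Numerator z0 - a = -0.3 - (0.4 + 0.3i) = -0.7 - 0.3i
Step 2: Denominator 1 - conj(a)*z0 = 1 - (0.4 - 0.3i)*(-0.3) = 1.12 - 0.09i
Step 3: |z0 - a|^2 = (-0.7)^2 + (-0.3)^2 = 0.58; |1 - conj(a)*z0|^2 = 1.12^2 + (-0.09)^2 = 1.2625
Step 4: |B_a(-0.3)| = sqrt(0.58 / 1.2625) = sqrt(0.459406)
Step 5: = 0.6778

0.6778


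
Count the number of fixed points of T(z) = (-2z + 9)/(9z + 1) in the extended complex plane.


Step 1: Fixed points satisfy T(z) = z
Step 2: 9z^2 + 3z - 9 = 0
Step 3: Discriminant = 3^2 - 4*9*(-9) = 333
Step 4: Number of fixed points = 2

2


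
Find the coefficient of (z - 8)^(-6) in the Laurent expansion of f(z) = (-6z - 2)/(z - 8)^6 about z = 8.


Step 1: Write the numerator in powers of (z - 8): -6z - 2 = -6(z - 8) + (-6*8 - 2) = -6(z - 8) - 50
Step 2: Divide by (z - 8)^6: f(z) = -50(z - 8)^(-6) - 6(z - 8)^(-5)
Step 3: This finite sum is the Laurent series of f about z = 8.
Step 4: Coefficient of (z - 8)^(-6) = -6*8 - 2 = -50

-50


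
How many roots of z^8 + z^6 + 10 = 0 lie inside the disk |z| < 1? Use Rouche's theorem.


Step 1: On |z| = 1 the three terms have sizes |z^8| = 1^8 = 1, |z^6| = 1^6 = 1, |10| = 10
Step 2: The dominant term is g(z) = 10; let h(z) = z^8 + z^6 so f = g + h
Step 3: On |z| = 1: |g| = 10 and |h| <= 1 + 1 = 2
Step 4: Since 10 > 2, |h| < |g| on |z| = 1, so by Rouche f has the same number of zeros as g inside |z| < 1
Step 5: g(z) = 10 is a nonzero constant with no zeros inside |z| < 1. Answer = 0

0


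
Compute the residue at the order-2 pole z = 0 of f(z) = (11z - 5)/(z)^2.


Step 1: Pole of order 2 at z = 0
Step 2: Res = lim d/dz [(z)^2 * f(z)] as z -> 0
Step 3: (z)^2 * f(z) = 11z - 5
Step 4: d/dz[11z - 5] = 11

11


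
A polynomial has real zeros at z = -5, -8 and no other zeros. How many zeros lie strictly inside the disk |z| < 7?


Step 1: Check each root:
  z = -5: |-5| = 5 < 7
  z = -8: |-8| = 8 >= 7
Step 2: Count = 1

1


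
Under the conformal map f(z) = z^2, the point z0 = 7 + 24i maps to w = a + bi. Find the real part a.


Step 1: z0 = 7 + 24i
Step 2: z0^2 = 7^2 - 24^2 + 336i
Step 3: real part = 49 - 576 = -527

-527


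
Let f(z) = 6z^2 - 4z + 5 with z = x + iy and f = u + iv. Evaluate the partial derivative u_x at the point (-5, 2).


Step 1: f(z) = 6(x+iy)^2 - 4(x+iy) + 5
Step 2: u = 6(x^2 - y^2) - 4x + 5
Step 3: u_x = 12x - 4
Step 4: At (-5, 2): u_x = -60 - 4 = -64

-64


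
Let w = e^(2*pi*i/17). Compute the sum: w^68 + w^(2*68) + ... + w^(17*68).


Step 1: The sum sum_{j=1}^{n} w^(k*j) equals n if n | k, else 0.
Step 2: Here n = 17, k = 68
Step 3: Does n divide k? 17 | 68 -> True
Step 4: Sum = 17

17


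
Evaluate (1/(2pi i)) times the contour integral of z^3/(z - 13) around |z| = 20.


Step 1: f(z) = z^3, a = 13 is inside |z| = 20
Step 2: By Cauchy integral formula: (1/(2pi*i)) * integral = f(a)
Step 3: f(13) = 13^3 = 2197

2197


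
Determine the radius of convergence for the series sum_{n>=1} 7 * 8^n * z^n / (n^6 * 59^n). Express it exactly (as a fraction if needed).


Step 1: General term a_n = 7 * 8^n / (n^6 * 59^n)
Step 2: By the root test, |a_n|^(1/n) = 7^(1/n) * 8 / (n^(6/n) * 59) -> 8/59 as n -> infinity (since 7^(1/n) -> 1 and n^(6/n) -> 1)
Step 3: R = 1/lim|a_n|^(1/n) = 59/8

59/8


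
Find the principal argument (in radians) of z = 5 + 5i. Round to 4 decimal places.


Step 1: z = 5 + 5i
Step 2: arg(z) = atan2(5, 5)
Step 3: arg(z) = 0.7854

0.7854


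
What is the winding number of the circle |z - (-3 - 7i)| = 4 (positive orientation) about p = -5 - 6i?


Step 1: Center c = (-3, -7), radius = 4
Step 2: |p - c|^2 = (-2)^2 + 1^2 = 5
Step 3: r^2 = 16
Step 4: |p-c| < r so winding number = 1

1


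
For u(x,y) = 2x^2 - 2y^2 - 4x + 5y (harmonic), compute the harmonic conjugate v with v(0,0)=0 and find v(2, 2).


Step 1: v_x = -u_y = 4y - 5
Step 2: v_y = u_x = 4x - 4
Step 3: v = 4xy - 5x - 4y + C
Step 4: v(0,0) = 0 => C = 0
Step 5: v(2, 2) = -2

-2


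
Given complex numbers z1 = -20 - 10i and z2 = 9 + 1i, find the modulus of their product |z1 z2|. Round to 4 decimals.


Step 1: |z1| = sqrt((-20)^2 + (-10)^2) = sqrt(500)
Step 2: |z2| = sqrt(9^2 + 1^2) = sqrt(82)
Step 3: |z1*z2| = |z1|*|z2| = sqrt(500) * sqrt(82) = sqrt(500 * 82) = sqrt(41000)
Step 4: = 202.4846

202.4846


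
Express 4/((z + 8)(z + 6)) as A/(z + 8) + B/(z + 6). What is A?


Step 1: Multiply both sides by (z + 8) and set z = -8
Step 2: A = 4 / (-8 + 6)
Step 3: A = 4 / (-2)
Step 4: A = -2

-2


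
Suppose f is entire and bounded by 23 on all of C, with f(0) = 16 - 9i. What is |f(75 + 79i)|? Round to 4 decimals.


Step 1: By Liouville's theorem, a bounded entire function is constant.
Step 2: f(z) = f(0) = 16 - 9i for all z.
Step 3: |f(w)| = |16 - 9i| = sqrt(256 + 81)
Step 4: = 18.3576

18.3576


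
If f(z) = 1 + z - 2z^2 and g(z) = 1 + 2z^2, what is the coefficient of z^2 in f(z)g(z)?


Step 1: z^2 term in f*g comes from: (1)*(2z^2) + (z)*(0) + (-2z^2)*(1)
Step 2: = 2 + 0 - 2
Step 3: = 0

0


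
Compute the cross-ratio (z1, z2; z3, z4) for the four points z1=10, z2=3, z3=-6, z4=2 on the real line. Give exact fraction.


Step 1: (z1-z3)(z2-z4) = 16 * 1 = 16
Step 2: (z1-z4)(z2-z3) = 8 * 9 = 72
Step 3: Cross-ratio = 16/72 = 2/9

2/9


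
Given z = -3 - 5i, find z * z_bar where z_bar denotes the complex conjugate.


Step 1: conj(z) = -3 + 5i
Step 2: z * conj(z) = (-3)^2 + (-5)^2
Step 3: = 9 + 25 = 34

34


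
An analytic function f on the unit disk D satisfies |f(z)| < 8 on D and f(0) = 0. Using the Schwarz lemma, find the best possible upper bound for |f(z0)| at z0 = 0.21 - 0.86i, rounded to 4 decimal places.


Step 1: g = f/8 maps D -> D with g(0) = 0, so by the Schwarz lemma |g(z)| <= |z|, i.e. |f(z)| <= 8|z|; this is sharp (f(z) = 8z).
Step 2: |z0|^2 = 0.21^2 + (-0.86)^2 = 0.7837
Step 3: |z0| = sqrt(0.7837) = 0.885268
Step 4: Best bound = 8 * |z0| = 8 * 0.885268 = 7.0821

7.0821


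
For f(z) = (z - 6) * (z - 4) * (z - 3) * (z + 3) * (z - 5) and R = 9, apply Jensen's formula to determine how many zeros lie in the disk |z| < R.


Jensen's formula: (1/2pi)*integral log|f(Re^it)|dt = log|f(0)| + sum_{|a_k|<R} log(R/|a_k|)
Step 1: f(0) = (-6) * (-4) * (-3) * 3 * (-5) = 1080
Step 2: log|f(0)| = log|6| + log|4| + log|3| + log|-3| + log|5| = 6.9847
Step 3: Zeros inside |z| < 9: 6, 4, 3, -3, 5
Step 4: Jensen sum = log(9/6) + log(9/4) + log(9/3) + log(9/3) + log(9/5) = 4.0014
Step 5: n(R) = number of terms in the Jensen sum = count of zeros inside |z| < 9 = 5

5


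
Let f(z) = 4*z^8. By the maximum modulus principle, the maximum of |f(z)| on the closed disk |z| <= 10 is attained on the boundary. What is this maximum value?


Step 1: On |z| = 10, |f(z)| = 4 * |z|^8 = 4 * 10^8
Step 2: By maximum modulus principle, maximum is on boundary.
Step 3: Maximum = 4 * 100000000 = 400000000

400000000


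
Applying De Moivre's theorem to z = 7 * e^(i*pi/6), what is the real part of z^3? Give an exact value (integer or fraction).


Step 1: By De Moivre's theorem, z^3 = 7^3 * e^(i*3*pi/6) = 343 * (cos(pi/2) + i*sin(pi/2))
Step 2: |z|^3 = 7^3 = 343
Step 3: The angle pi/2 already lies in [0, 2*pi)
Step 4: cos(pi/2) = 0
Step 5: Re(z^3) = 343 * 0 = 0

0


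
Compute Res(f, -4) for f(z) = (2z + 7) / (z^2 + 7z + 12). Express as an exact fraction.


Step 1: Q(z) = z^2 + 7z + 12 = (z + 4)(z + 3)
Step 2: Q'(z) = 2z + 7
Step 3: Q'(-4) = -1, P(-4) = -1
Step 4: Res = P(-4)/Q'(-4) = -1/(-1) = 1

1


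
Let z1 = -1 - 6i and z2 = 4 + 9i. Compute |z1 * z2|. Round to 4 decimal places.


Step 1: |z1| = sqrt((-1)^2 + (-6)^2) = sqrt(37)
Step 2: |z2| = sqrt(4^2 + 9^2) = sqrt(97)
Step 3: |z1*z2| = |z1|*|z2| = sqrt(37) * sqrt(97) = sqrt(37 * 97) = sqrt(3589)
Step 4: = 59.9083

59.9083


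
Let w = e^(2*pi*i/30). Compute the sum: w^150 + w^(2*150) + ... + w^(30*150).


Step 1: The sum sum_{j=1}^{n} w^(k*j) equals n if n | k, else 0.
Step 2: Here n = 30, k = 150
Step 3: Does n divide k? 30 | 150 -> True
Step 4: Sum = 30

30


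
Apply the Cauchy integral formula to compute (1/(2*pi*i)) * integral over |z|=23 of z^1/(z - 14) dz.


Step 1: f(z) = z^1, a = 14 is inside |z| = 23
Step 2: By Cauchy integral formula: (1/(2pi*i)) * integral = f(a)
Step 3: f(14) = 14^1 = 14

14


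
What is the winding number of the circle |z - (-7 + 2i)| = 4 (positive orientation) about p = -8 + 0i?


Step 1: Center c = (-7, 2), radius = 4
Step 2: |p - c|^2 = (-1)^2 + (-2)^2 = 5
Step 3: r^2 = 16
Step 4: |p-c| < r so winding number = 1

1


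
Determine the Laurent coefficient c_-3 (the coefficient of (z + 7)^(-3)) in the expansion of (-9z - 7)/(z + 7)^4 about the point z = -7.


Step 1: Write the numerator in powers of (z + 7): -9z - 7 = -9(z + 7) + (-9*(-7) - 7) = -9(z + 7) + 56
Step 2: Divide by (z + 7)^4: f(z) = 56(z + 7)^(-4) - 9(z + 7)^(-3)
Step 3: This finite sum is the Laurent series of f about z = -7.
Step 4: Coefficient of (z + 7)^(-3) = coefficient of (z + 7) in the re-centred numerator = -9

-9


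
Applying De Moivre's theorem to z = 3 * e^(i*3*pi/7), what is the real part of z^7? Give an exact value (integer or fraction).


Step 1: By De Moivre's theorem, z^7 = 3^7 * e^(i*7*3*pi/7) = 2187 * (cos(3*pi) + i*sin(3*pi))
Step 2: |z|^7 = 3^7 = 2187
Step 3: Reduce the angle mod 2*pi: 3*pi - 2*pi = pi
Step 4: cos(pi) = -1
Step 5: Re(z^7) = 2187 * (-1) = -2187

-2187


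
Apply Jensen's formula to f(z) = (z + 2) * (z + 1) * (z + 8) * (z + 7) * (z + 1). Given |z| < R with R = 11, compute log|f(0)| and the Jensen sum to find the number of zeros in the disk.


Jensen's formula: (1/2pi)*integral log|f(Re^it)|dt = log|f(0)| + sum_{|a_k|<R} log(R/|a_k|)
Step 1: f(0) = 2 * 1 * 8 * 7 * 1 = 112
Step 2: log|f(0)| = log|-2| + log|-1| + log|-8| + log|-7| + log|-1| = 4.7185
Step 3: Zeros inside |z| < 11: -2, -1, -8, -7, -1
Step 4: Jensen sum = log(11/2) + log(11/1) + log(11/8) + log(11/7) + log(11/1) = 7.271
Step 5: n(R) = number of terms in the Jensen sum = count of zeros inside |z| < 11 = 5

5


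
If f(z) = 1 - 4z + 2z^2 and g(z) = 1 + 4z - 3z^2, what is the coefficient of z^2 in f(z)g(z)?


Step 1: z^2 term in f*g comes from: (1)*(-3z^2) + (-4z)*(4z) + (2z^2)*(1)
Step 2: = -3 - 16 + 2
Step 3: = -17

-17


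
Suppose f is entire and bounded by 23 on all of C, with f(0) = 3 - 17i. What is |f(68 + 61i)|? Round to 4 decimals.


Step 1: By Liouville's theorem, a bounded entire function is constant.
Step 2: f(z) = f(0) = 3 - 17i for all z.
Step 3: |f(w)| = |3 - 17i| = sqrt(9 + 289)
Step 4: = 17.2627

17.2627


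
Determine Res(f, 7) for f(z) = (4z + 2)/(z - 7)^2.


Step 1: Pole of order 2 at z = 7
Step 2: Res = lim d/dz [(z - 7)^2 * f(z)] as z -> 7
Step 3: (z - 7)^2 * f(z) = 4z + 2
Step 4: d/dz[4z + 2] = 4

4


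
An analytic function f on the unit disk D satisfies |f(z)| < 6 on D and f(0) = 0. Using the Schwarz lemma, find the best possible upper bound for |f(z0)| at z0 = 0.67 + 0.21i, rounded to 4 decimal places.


Step 1: g = f/6 maps D -> D with g(0) = 0, so by the Schwarz lemma |g(z)| <= |z|, i.e. |f(z)| <= 6|z|; this is sharp (f(z) = 6z).
Step 2: |z0|^2 = 0.67^2 + 0.21^2 = 0.493
Step 3: |z0| = sqrt(0.493) = 0.70214
Step 4: Best bound = 6 * |z0| = 6 * 0.70214 = 4.2128

4.2128


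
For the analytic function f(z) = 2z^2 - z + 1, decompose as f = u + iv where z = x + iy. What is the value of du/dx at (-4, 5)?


Step 1: f(z) = 2(x+iy)^2 - (x+iy) + 1
Step 2: u = 2(x^2 - y^2) - x + 1
Step 3: u_x = 4x - 1
Step 4: At (-4, 5): u_x = -16 - 1 = -17

-17


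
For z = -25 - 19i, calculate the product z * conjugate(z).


Step 1: conj(z) = -25 + 19i
Step 2: z * conj(z) = (-25)^2 + (-19)^2
Step 3: = 625 + 361 = 986

986


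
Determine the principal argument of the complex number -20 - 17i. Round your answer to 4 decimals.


Step 1: z = -20 - 17i
Step 2: arg(z) = atan2(-17, -20)
Step 3: arg(z) = -2.4371

-2.4371


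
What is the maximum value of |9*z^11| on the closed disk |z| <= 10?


Step 1: On |z| = 10, |f(z)| = 9 * |z|^11 = 9 * 10^11
Step 2: By maximum modulus principle, maximum is on boundary.
Step 3: Maximum = 9 * 100000000000 = 900000000000

900000000000


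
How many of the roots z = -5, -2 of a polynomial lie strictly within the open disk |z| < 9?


Step 1: Check each root:
  z = -5: |-5| = 5 < 9
  z = -2: |-2| = 2 < 9
Step 2: Count = 2

2


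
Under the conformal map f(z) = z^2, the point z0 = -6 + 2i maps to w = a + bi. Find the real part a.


Step 1: z0 = -6 + 2i
Step 2: z0^2 = (-6)^2 - 2^2 - 24i
Step 3: real part = 36 - 4 = 32

32


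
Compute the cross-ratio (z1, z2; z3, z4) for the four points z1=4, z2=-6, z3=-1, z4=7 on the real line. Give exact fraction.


Step 1: (z1-z3)(z2-z4) = 5 * (-13) = -65
Step 2: (z1-z4)(z2-z3) = (-3) * (-5) = 15
Step 3: Cross-ratio = -65/15 = -13/3

-13/3


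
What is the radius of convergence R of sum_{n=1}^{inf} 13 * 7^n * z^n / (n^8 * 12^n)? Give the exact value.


Step 1: General term a_n = 13 * 7^n / (n^8 * 12^n)
Step 2: By the root test, |a_n|^(1/n) = 13^(1/n) * 7 / (n^(8/n) * 12) -> 7/12 as n -> infinity (since 13^(1/n) -> 1 and n^(8/n) -> 1)
Step 3: R = 1/lim|a_n|^(1/n) = 12/7

12/7


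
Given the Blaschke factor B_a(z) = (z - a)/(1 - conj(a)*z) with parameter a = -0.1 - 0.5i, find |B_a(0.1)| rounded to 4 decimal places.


Step 1: Numerator z0 - a = 0.1 - (-0.1 - 0.5i) = 0.2 + 0.5i
Step 2: Denominator 1 - conj(a)*z0 = 1 - (-0.1 + 0.5i)*0.1 = 1.01 - 0.05i
Step 3: |z0 - a|^2 = 0.2^2 + 0.5^2 = 0.29; |1 - conj(a)*z0|^2 = 1.01^2 + (-0.05)^2 = 1.0226
Step 4: |B_a(0.1)| = sqrt(0.29 / 1.0226) = sqrt(0.283591)
Step 5: = 0.5325

0.5325


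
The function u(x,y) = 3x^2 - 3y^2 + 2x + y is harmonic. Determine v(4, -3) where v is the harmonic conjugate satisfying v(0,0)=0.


Step 1: v_x = -u_y = 6y - 1
Step 2: v_y = u_x = 6x + 2
Step 3: v = 6xy - x + 2y + C
Step 4: v(0,0) = 0 => C = 0
Step 5: v(4, -3) = -82

-82


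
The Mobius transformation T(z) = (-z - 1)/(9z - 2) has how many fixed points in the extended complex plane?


Step 1: Fixed points satisfy T(z) = z
Step 2: 9z^2 - z + 1 = 0
Step 3: Discriminant = (-1)^2 - 4*9*1 = -35
Step 4: Number of fixed points = 2

2


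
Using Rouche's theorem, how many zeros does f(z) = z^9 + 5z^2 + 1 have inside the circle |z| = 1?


Step 1: On |z| = 1 the three terms have sizes |z^9| = 1^9 = 1, |5z^2| = 5*1^2 = 5, |1| = 1
Step 2: The dominant term is g(z) = 5z^2; let h(z) = z^9 + 1 so f = g + h
Step 3: On |z| = 1: |g| = 5 and |h| <= 1 + 1 = 2
Step 4: Since 5 > 2, |h| < |g| on |z| = 1, so by Rouche f has the same number of zeros as g inside |z| < 1
Step 5: g(z) = 5z^2 has 2 zeros (at the origin, multiplicity 2) inside |z| < 1. Answer = 2

2


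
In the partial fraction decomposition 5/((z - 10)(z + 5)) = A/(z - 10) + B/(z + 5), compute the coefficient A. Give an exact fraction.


Step 1: Multiply both sides by (z - 10) and set z = 10
Step 2: A = 5 / (10 + 5)
Step 3: A = 5 / 15
Step 4: A = 1/3

1/3


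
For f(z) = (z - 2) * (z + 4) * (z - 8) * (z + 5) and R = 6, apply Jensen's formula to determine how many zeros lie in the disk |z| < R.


Jensen's formula: (1/2pi)*integral log|f(Re^it)|dt = log|f(0)| + sum_{|a_k|<R} log(R/|a_k|)
Step 1: f(0) = (-2) * 4 * (-8) * 5 = 320
Step 2: log|f(0)| = log|2| + log|-4| + log|8| + log|-5| = 5.7683
Step 3: Zeros inside |z| < 6: 2, -4, -5
Step 4: Jensen sum = log(6/2) + log(6/4) + log(6/5) = 1.6864
Step 5: n(R) = number of terms in the Jensen sum = count of zeros inside |z| < 6 = 3

3


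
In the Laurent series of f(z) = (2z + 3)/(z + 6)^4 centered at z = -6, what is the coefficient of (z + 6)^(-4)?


Step 1: Write the numerator in powers of (z + 6): 2z + 3 = 2(z + 6) + (2*(-6) + 3) = 2(z + 6) - 9
Step 2: Divide by (z + 6)^4: f(z) = -9(z + 6)^(-4) + 2(z + 6)^(-3)
Step 3: This finite sum is the Laurent series of f about z = -6.
Step 4: Coefficient of (z + 6)^(-4) = 2*(-6) + 3 = -9

-9


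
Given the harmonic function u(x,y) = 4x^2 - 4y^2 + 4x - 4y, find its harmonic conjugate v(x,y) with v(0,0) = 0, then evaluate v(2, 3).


Step 1: v_x = -u_y = 8y + 4
Step 2: v_y = u_x = 8x + 4
Step 3: v = 8xy + 4x + 4y + C
Step 4: v(0,0) = 0 => C = 0
Step 5: v(2, 3) = 68

68


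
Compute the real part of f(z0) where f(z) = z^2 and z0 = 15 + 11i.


Step 1: z0 = 15 + 11i
Step 2: z0^2 = 15^2 - 11^2 + 330i
Step 3: real part = 225 - 121 = 104

104


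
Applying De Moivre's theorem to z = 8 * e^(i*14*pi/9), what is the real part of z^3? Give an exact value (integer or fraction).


Step 1: By De Moivre's theorem, z^3 = 8^3 * e^(i*3*14*pi/9) = 512 * (cos(14*pi/3) + i*sin(14*pi/3))
Step 2: |z|^3 = 8^3 = 512
Step 3: Reduce the angle mod 2*pi: 14*pi/3 - 4*pi = 2*pi/3
Step 4: cos(2*pi/3) = -1/2
Step 5: Re(z^3) = 512 * (-1/2) = -256

-256


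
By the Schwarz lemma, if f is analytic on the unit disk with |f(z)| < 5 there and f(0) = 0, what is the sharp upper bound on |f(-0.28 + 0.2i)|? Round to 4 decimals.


Step 1: g = f/5 maps D -> D with g(0) = 0, so by the Schwarz lemma |g(z)| <= |z|, i.e. |f(z)| <= 5|z|; this is sharp (f(z) = 5z).
Step 2: |z0|^2 = (-0.28)^2 + 0.2^2 = 0.1184
Step 3: |z0| = sqrt(0.1184) = 0.344093
Step 4: Best bound = 5 * |z0| = 5 * 0.344093 = 1.7205

1.7205


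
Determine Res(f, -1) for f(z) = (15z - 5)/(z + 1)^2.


Step 1: Pole of order 2 at z = -1
Step 2: Res = lim d/dz [(z + 1)^2 * f(z)] as z -> -1
Step 3: (z + 1)^2 * f(z) = 15z - 5
Step 4: d/dz[15z - 5] = 15

15


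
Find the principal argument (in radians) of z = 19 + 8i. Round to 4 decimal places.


Step 1: z = 19 + 8i
Step 2: arg(z) = atan2(8, 19)
Step 3: arg(z) = 0.3985

0.3985


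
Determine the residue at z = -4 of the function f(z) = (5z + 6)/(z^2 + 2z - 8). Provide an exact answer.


Step 1: Q(z) = z^2 + 2z - 8 = (z + 4)(z - 2)
Step 2: Q'(z) = 2z + 2
Step 3: Q'(-4) = -6, P(-4) = -14
Step 4: Res = P(-4)/Q'(-4) = -14/(-6) = 7/3

7/3


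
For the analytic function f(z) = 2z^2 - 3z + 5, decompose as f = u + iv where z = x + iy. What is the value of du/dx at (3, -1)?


Step 1: f(z) = 2(x+iy)^2 - 3(x+iy) + 5
Step 2: u = 2(x^2 - y^2) - 3x + 5
Step 3: u_x = 4x - 3
Step 4: At (3, -1): u_x = 12 - 3 = 9

9


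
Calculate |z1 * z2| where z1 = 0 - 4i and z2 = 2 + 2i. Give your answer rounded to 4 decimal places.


Step 1: |z1| = sqrt(0^2 + (-4)^2) = sqrt(16)
Step 2: |z2| = sqrt(2^2 + 2^2) = sqrt(8)
Step 3: |z1*z2| = |z1|*|z2| = sqrt(16) * sqrt(8) = sqrt(16 * 8) = sqrt(128)
Step 4: = 11.3137

11.3137


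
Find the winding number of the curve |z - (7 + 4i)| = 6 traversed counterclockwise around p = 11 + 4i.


Step 1: Center c = (7, 4), radius = 6
Step 2: |p - c|^2 = 4^2 + 0^2 = 16
Step 3: r^2 = 36
Step 4: |p-c| < r so winding number = 1

1


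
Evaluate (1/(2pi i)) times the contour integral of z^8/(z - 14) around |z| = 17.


Step 1: f(z) = z^8, a = 14 is inside |z| = 17
Step 2: By Cauchy integral formula: (1/(2pi*i)) * integral = f(a)
Step 3: f(14) = 14^8 = 1475789056

1475789056


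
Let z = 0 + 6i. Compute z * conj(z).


Step 1: conj(z) = 0 - 6i
Step 2: z * conj(z) = 0^2 + 6^2
Step 3: = 0 + 36 = 36

36


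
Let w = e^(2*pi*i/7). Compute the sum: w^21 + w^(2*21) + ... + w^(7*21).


Step 1: The sum sum_{j=1}^{n} w^(k*j) equals n if n | k, else 0.
Step 2: Here n = 7, k = 21
Step 3: Does n divide k? 7 | 21 -> True
Step 4: Sum = 7

7


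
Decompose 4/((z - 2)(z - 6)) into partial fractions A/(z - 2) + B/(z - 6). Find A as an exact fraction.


Step 1: Multiply both sides by (z - 2) and set z = 2
Step 2: A = 4 / (2 - 6)
Step 3: A = 4 / (-4)
Step 4: A = -1

-1


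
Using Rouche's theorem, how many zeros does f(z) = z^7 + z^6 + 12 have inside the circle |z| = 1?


Step 1: On |z| = 1 the three terms have sizes |z^7| = 1^7 = 1, |z^6| = 1^6 = 1, |12| = 12
Step 2: The dominant term is g(z) = 12; let h(z) = z^7 + z^6 so f = g + h
Step 3: On |z| = 1: |g| = 12 and |h| <= 1 + 1 = 2
Step 4: Since 12 > 2, |h| < |g| on |z| = 1, so by Rouche f has the same number of zeros as g inside |z| < 1
Step 5: g(z) = 12 is a nonzero constant with no zeros inside |z| < 1. Answer = 0

0


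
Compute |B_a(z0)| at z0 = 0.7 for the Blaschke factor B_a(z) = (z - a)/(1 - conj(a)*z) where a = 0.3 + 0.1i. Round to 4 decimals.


Step 1: Numerator z0 - a = 0.7 - (0.3 + 0.1i) = 0.4 - 0.1i
Step 2: Denominator 1 - conj(a)*z0 = 1 - (0.3 - 0.1i)*0.7 = 0.79 + 0.07i
Step 3: |z0 - a|^2 = 0.4^2 + (-0.1)^2 = 0.17; |1 - conj(a)*z0|^2 = 0.79^2 + 0.07^2 = 0.629
Step 4: |B_a(0.7)| = sqrt(0.17 / 0.629) = sqrt(0.27027)
Step 5: = 0.5199

0.5199


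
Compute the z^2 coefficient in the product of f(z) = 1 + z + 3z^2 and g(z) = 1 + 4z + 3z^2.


Step 1: z^2 term in f*g comes from: (1)*(3z^2) + (z)*(4z) + (3z^2)*(1)
Step 2: = 3 + 4 + 3
Step 3: = 10

10


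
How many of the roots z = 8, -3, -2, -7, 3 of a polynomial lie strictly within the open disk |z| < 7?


Step 1: Check each root:
  z = 8: |8| = 8 >= 7
  z = -3: |-3| = 3 < 7
  z = -2: |-2| = 2 < 7
  z = -7: |-7| = 7 >= 7
  z = 3: |3| = 3 < 7
Step 2: Count = 3

3


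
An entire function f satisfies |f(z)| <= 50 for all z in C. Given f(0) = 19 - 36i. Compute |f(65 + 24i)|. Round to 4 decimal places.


Step 1: By Liouville's theorem, a bounded entire function is constant.
Step 2: f(z) = f(0) = 19 - 36i for all z.
Step 3: |f(w)| = |19 - 36i| = sqrt(361 + 1296)
Step 4: = 40.7063

40.7063


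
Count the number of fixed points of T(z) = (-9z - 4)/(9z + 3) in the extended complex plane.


Step 1: Fixed points satisfy T(z) = z
Step 2: 9z^2 + 12z + 4 = 0
Step 3: Discriminant = 12^2 - 4*9*4 = 0
Step 4: Number of fixed points = 1

1


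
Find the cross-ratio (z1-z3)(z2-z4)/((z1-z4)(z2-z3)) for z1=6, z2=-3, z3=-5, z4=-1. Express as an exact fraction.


Step 1: (z1-z3)(z2-z4) = 11 * (-2) = -22
Step 2: (z1-z4)(z2-z3) = 7 * 2 = 14
Step 3: Cross-ratio = -22/14 = -11/7

-11/7


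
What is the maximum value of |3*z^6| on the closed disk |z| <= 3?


Step 1: On |z| = 3, |f(z)| = 3 * |z|^6 = 3 * 3^6
Step 2: By maximum modulus principle, maximum is on boundary.
Step 3: Maximum = 3 * 729 = 2187

2187


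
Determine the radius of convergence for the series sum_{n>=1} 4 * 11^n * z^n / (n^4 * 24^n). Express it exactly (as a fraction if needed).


Step 1: General term a_n = 4 * 11^n / (n^4 * 24^n)
Step 2: By the root test, |a_n|^(1/n) = 4^(1/n) * 11 / (n^(4/n) * 24) -> 11/24 as n -> infinity (since 4^(1/n) -> 1 and n^(4/n) -> 1)
Step 3: R = 1/lim|a_n|^(1/n) = 24/11

24/11


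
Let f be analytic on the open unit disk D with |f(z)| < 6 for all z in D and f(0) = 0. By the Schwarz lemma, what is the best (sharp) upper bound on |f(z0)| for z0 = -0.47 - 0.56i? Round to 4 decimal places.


Step 1: g = f/6 maps D -> D with g(0) = 0, so by the Schwarz lemma |g(z)| <= |z|, i.e. |f(z)| <= 6|z|; this is sharp (f(z) = 6z).
Step 2: |z0|^2 = (-0.47)^2 + (-0.56)^2 = 0.5345
Step 3: |z0| = sqrt(0.5345) = 0.731095
Step 4: Best bound = 6 * |z0| = 6 * 0.731095 = 4.3866

4.3866


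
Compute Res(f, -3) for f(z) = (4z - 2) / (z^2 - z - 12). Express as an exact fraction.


Step 1: Q(z) = z^2 - z - 12 = (z + 3)(z - 4)
Step 2: Q'(z) = 2z - 1
Step 3: Q'(-3) = -7, P(-3) = -14
Step 4: Res = P(-3)/Q'(-3) = -14/(-7) = 2

2


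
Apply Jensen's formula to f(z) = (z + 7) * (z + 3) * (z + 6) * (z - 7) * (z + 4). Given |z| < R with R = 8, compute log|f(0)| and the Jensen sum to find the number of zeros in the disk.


Jensen's formula: (1/2pi)*integral log|f(Re^it)|dt = log|f(0)| + sum_{|a_k|<R} log(R/|a_k|)
Step 1: f(0) = 7 * 3 * 6 * (-7) * 4 = -3528
Step 2: log|f(0)| = log|-7| + log|-3| + log|-6| + log|7| + log|-4| = 8.1685
Step 3: Zeros inside |z| < 8: -7, -3, -6, 7, -4
Step 4: Jensen sum = log(8/7) + log(8/3) + log(8/6) + log(8/7) + log(8/4) = 2.2287
Step 5: n(R) = number of terms in the Jensen sum = count of zeros inside |z| < 8 = 5

5


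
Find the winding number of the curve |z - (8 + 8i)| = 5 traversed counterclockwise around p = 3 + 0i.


Step 1: Center c = (8, 8), radius = 5
Step 2: |p - c|^2 = (-5)^2 + (-8)^2 = 89
Step 3: r^2 = 25
Step 4: |p-c| > r so winding number = 0

0


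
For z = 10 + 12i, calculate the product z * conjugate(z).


Step 1: conj(z) = 10 - 12i
Step 2: z * conj(z) = 10^2 + 12^2
Step 3: = 100 + 144 = 244

244


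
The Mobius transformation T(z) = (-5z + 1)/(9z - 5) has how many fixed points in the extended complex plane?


Step 1: Fixed points satisfy T(z) = z
Step 2: 9z^2 - 1 = 0
Step 3: Discriminant = 0^2 - 4*9*(-1) = 36
Step 4: Number of fixed points = 2

2


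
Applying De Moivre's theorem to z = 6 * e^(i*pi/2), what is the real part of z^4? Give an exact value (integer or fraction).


Step 1: By De Moivre's theorem, z^4 = 6^4 * e^(i*4*pi/2) = 1296 * (cos(2*pi) + i*sin(2*pi))
Step 2: |z|^4 = 6^4 = 1296
Step 3: Reduce the angle mod 2*pi: 2*pi - 2*pi = 0
Step 4: cos(0) = 1
Step 5: Re(z^4) = 1296 * 1 = 1296

1296


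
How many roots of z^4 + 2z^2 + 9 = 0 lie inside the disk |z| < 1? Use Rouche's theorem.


Step 1: On |z| = 1 the three terms have sizes |z^4| = 1^4 = 1, |2z^2| = 2*1^2 = 2, |9| = 9
Step 2: The dominant term is g(z) = 9; let h(z) = z^4 + 2z^2 so f = g + h
Step 3: On |z| = 1: |g| = 9 and |h| <= 1 + 2 = 3
Step 4: Since 9 > 3, |h| < |g| on |z| = 1, so by Rouche f has the same number of zeros as g inside |z| < 1
Step 5: g(z) = 9 is a nonzero constant with no zeros inside |z| < 1. Answer = 0

0


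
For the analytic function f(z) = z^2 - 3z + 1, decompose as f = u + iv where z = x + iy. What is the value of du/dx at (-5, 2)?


Step 1: f(z) = (x+iy)^2 - 3(x+iy) + 1
Step 2: u = (x^2 - y^2) - 3x + 1
Step 3: u_x = 2x - 3
Step 4: At (-5, 2): u_x = -10 - 3 = -13

-13


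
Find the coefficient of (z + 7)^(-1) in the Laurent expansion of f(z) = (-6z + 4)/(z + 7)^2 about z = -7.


Step 1: Write the numerator in powers of (z + 7): -6z + 4 = -6(z + 7) + (-6*(-7) + 4) = -6(z + 7) + 46
Step 2: Divide by (z + 7)^2: f(z) = 46(z + 7)^(-2) - 6(z + 7)^(-1)
Step 3: This finite sum is the Laurent series of f about z = -7.
Step 4: Coefficient of (z + 7)^(-1) = coefficient of (z + 7) in the re-centred numerator = -6

-6


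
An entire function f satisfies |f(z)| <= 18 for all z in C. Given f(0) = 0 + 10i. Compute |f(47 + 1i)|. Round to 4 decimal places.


Step 1: By Liouville's theorem, a bounded entire function is constant.
Step 2: f(z) = f(0) = 0 + 10i for all z.
Step 3: |f(w)| = |0 + 10i| = sqrt(0 + 100)
Step 4: = 10.0

10.0


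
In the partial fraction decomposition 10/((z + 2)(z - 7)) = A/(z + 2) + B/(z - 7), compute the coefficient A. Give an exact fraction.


Step 1: Multiply both sides by (z + 2) and set z = -2
Step 2: A = 10 / (-2 - 7)
Step 3: A = 10 / (-9)
Step 4: A = -10/9

-10/9


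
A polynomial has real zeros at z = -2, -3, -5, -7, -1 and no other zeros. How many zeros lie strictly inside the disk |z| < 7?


Step 1: Check each root:
  z = -2: |-2| = 2 < 7
  z = -3: |-3| = 3 < 7
  z = -5: |-5| = 5 < 7
  z = -7: |-7| = 7 >= 7
  z = -1: |-1| = 1 < 7
Step 2: Count = 4

4


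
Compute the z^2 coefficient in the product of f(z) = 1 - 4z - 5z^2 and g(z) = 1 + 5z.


Step 1: z^2 term in f*g comes from: (1)*(0) + (-4z)*(5z) + (-5z^2)*(1)
Step 2: = 0 - 20 - 5
Step 3: = -25

-25


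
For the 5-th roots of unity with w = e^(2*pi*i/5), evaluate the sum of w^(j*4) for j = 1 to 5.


Step 1: The sum sum_{j=1}^{n} w^(k*j) equals n if n | k, else 0.
Step 2: Here n = 5, k = 4
Step 3: Does n divide k? 5 | 4 -> False
Step 4: Sum = 0

0


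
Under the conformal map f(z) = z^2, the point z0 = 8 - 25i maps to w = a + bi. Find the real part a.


Step 1: z0 = 8 - 25i
Step 2: z0^2 = 8^2 - (-25)^2 - 400i
Step 3: real part = 64 - 625 = -561

-561


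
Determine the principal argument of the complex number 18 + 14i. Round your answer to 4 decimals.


Step 1: z = 18 + 14i
Step 2: arg(z) = atan2(14, 18)
Step 3: arg(z) = 0.661

0.661


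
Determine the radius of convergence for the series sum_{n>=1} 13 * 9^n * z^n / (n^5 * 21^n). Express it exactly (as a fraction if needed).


Step 1: General term a_n = 13 * 9^n / (n^5 * 21^n)
Step 2: By the root test, |a_n|^(1/n) = 13^(1/n) * 9 / (n^(5/n) * 21) -> 9/21 as n -> infinity (since 13^(1/n) -> 1 and n^(5/n) -> 1)
Step 3: R = 1/lim|a_n|^(1/n) = 21/9 = 7/3

7/3


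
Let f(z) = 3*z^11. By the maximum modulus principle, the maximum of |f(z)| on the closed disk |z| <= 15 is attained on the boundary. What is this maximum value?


Step 1: On |z| = 15, |f(z)| = 3 * |z|^11 = 3 * 15^11
Step 2: By maximum modulus principle, maximum is on boundary.
Step 3: Maximum = 3 * 8649755859375 = 25949267578125

25949267578125


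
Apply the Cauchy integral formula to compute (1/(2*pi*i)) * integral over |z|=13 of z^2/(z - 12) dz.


Step 1: f(z) = z^2, a = 12 is inside |z| = 13
Step 2: By Cauchy integral formula: (1/(2pi*i)) * integral = f(a)
Step 3: f(12) = 12^2 = 144

144


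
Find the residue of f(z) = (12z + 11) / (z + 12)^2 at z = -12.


Step 1: Pole of order 2 at z = -12
Step 2: Res = lim d/dz [(z + 12)^2 * f(z)] as z -> -12
Step 3: (z + 12)^2 * f(z) = 12z + 11
Step 4: d/dz[12z + 11] = 12

12


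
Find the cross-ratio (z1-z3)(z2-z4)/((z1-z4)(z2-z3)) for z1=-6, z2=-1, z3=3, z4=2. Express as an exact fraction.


Step 1: (z1-z3)(z2-z4) = (-9) * (-3) = 27
Step 2: (z1-z4)(z2-z3) = (-8) * (-4) = 32
Step 3: Cross-ratio = 27/32 = 27/32

27/32


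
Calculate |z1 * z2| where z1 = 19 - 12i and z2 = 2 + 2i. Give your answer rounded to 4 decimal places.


Step 1: |z1| = sqrt(19^2 + (-12)^2) = sqrt(505)
Step 2: |z2| = sqrt(2^2 + 2^2) = sqrt(8)
Step 3: |z1*z2| = |z1|*|z2| = sqrt(505) * sqrt(8) = sqrt(505 * 8) = sqrt(4040)
Step 4: = 63.561

63.561


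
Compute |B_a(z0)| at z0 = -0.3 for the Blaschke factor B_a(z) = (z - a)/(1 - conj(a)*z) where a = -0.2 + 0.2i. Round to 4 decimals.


Step 1: Numerator z0 - a = -0.3 - (-0.2 + 0.2i) = -0.1 - 0.2i
Step 2: Denominator 1 - conj(a)*z0 = 1 - (-0.2 - 0.2i)*(-0.3) = 0.94 - 0.06i
Step 3: |z0 - a|^2 = (-0.1)^2 + (-0.2)^2 = 0.05; |1 - conj(a)*z0|^2 = 0.94^2 + (-0.06)^2 = 0.8872
Step 4: |B_a(-0.3)| = sqrt(0.05 / 0.8872) = sqrt(0.056357)
Step 5: = 0.2374

0.2374


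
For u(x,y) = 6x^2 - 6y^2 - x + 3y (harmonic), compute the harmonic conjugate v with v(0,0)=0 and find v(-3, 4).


Step 1: v_x = -u_y = 12y - 3
Step 2: v_y = u_x = 12x - 1
Step 3: v = 12xy - 3x - y + C
Step 4: v(0,0) = 0 => C = 0
Step 5: v(-3, 4) = -139

-139


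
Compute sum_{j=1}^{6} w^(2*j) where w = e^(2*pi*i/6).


Step 1: The sum sum_{j=1}^{n} w^(k*j) equals n if n | k, else 0.
Step 2: Here n = 6, k = 2
Step 3: Does n divide k? 6 | 2 -> False
Step 4: Sum = 0

0


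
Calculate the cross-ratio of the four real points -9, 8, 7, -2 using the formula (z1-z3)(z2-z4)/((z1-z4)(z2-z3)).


Step 1: (z1-z3)(z2-z4) = (-16) * 10 = -160
Step 2: (z1-z4)(z2-z3) = (-7) * 1 = -7
Step 3: Cross-ratio = 160/7 = 160/7

160/7


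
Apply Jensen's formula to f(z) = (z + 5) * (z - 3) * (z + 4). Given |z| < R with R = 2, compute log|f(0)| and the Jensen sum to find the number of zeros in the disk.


Jensen's formula: (1/2pi)*integral log|f(Re^it)|dt = log|f(0)| + sum_{|a_k|<R} log(R/|a_k|)
Step 1: f(0) = 5 * (-3) * 4 = -60
Step 2: log|f(0)| = log|-5| + log|3| + log|-4| = 4.0943
Step 3: Zeros inside |z| < 2: none
Step 4: Jensen sum = (empty sum) = 0
Step 5: n(R) = number of terms in the Jensen sum = count of zeros inside |z| < 2 = 0

0


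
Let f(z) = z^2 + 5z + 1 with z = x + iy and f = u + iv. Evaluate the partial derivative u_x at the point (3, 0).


Step 1: f(z) = (x+iy)^2 + 5(x+iy) + 1
Step 2: u = (x^2 - y^2) + 5x + 1
Step 3: u_x = 2x + 5
Step 4: At (3, 0): u_x = 6 + 5 = 11

11


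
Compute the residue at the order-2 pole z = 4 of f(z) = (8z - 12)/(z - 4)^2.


Step 1: Pole of order 2 at z = 4
Step 2: Res = lim d/dz [(z - 4)^2 * f(z)] as z -> 4
Step 3: (z - 4)^2 * f(z) = 8z - 12
Step 4: d/dz[8z - 12] = 8

8


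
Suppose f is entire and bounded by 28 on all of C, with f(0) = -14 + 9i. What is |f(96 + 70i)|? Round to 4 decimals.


Step 1: By Liouville's theorem, a bounded entire function is constant.
Step 2: f(z) = f(0) = -14 + 9i for all z.
Step 3: |f(w)| = |-14 + 9i| = sqrt(196 + 81)
Step 4: = 16.6433

16.6433


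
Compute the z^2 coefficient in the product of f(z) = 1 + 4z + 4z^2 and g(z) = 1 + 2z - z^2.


Step 1: z^2 term in f*g comes from: (1)*(-z^2) + (4z)*(2z) + (4z^2)*(1)
Step 2: = -1 + 8 + 4
Step 3: = 11

11


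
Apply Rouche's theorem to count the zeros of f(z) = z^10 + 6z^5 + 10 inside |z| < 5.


Step 1: On |z| = 5 the three terms have sizes |z^10| = 5^10 = 9765625, |6z^5| = 6*5^5 = 18750, |10| = 10
Step 2: The dominant term is g(z) = z^10; let h(z) = 6z^5 + 10 so f = g + h
Step 3: On |z| = 5: |g| = 9765625 and |h| <= 18750 + 10 = 18760
Step 4: Since 9765625 > 18760, |h| < |g| on |z| = 5, so by Rouche f has the same number of zeros as g inside |z| < 5
Step 5: g(z) = z^10 has 10 zeros (all at the origin) inside |z| < 5. Answer = 10

10


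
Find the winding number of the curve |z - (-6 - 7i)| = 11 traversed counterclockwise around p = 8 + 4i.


Step 1: Center c = (-6, -7), radius = 11
Step 2: |p - c|^2 = 14^2 + 11^2 = 317
Step 3: r^2 = 121
Step 4: |p-c| > r so winding number = 0

0


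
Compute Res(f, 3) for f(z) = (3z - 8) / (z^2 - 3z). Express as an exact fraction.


Step 1: Q(z) = z^2 - 3z = (z - 3)(z)
Step 2: Q'(z) = 2z - 3
Step 3: Q'(3) = 3, P(3) = 1
Step 4: Res = P(3)/Q'(3) = 1/3 = 1/3

1/3


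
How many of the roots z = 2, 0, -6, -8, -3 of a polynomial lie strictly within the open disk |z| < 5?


Step 1: Check each root:
  z = 2: |2| = 2 < 5
  z = 0: |0| = 0 < 5
  z = -6: |-6| = 6 >= 5
  z = -8: |-8| = 8 >= 5
  z = -3: |-3| = 3 < 5
Step 2: Count = 3

3


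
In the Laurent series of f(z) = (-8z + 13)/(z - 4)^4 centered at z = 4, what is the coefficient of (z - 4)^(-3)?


Step 1: Write the numerator in powers of (z - 4): -8z + 13 = -8(z - 4) + (-8*4 + 13) = -8(z - 4) - 19
Step 2: Divide by (z - 4)^4: f(z) = -19(z - 4)^(-4) - 8(z - 4)^(-3)
Step 3: This finite sum is the Laurent series of f about z = 4.
Step 4: Coefficient of (z - 4)^(-3) = coefficient of (z - 4) in the re-centred numerator = -8

-8


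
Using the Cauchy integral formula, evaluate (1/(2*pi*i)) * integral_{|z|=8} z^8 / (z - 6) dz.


Step 1: f(z) = z^8, a = 6 is inside |z| = 8
Step 2: By Cauchy integral formula: (1/(2pi*i)) * integral = f(a)
Step 3: f(6) = 6^8 = 1679616

1679616


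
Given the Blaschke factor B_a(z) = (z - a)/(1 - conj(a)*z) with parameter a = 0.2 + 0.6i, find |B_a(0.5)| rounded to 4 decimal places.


Step 1: Numerator z0 - a = 0.5 - (0.2 + 0.6i) = 0.3 - 0.6i
Step 2: Denominator 1 - conj(a)*z0 = 1 - (0.2 - 0.6i)*0.5 = 0.9 + 0.3i
Step 3: |z0 - a|^2 = 0.3^2 + (-0.6)^2 = 0.45; |1 - conj(a)*z0|^2 = 0.9^2 + 0.3^2 = 0.9
Step 4: |B_a(0.5)| = sqrt(0.45 / 0.9) = sqrt(0.5)
Step 5: = 0.7071

0.7071


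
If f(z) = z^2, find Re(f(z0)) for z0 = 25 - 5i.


Step 1: z0 = 25 - 5i
Step 2: z0^2 = 25^2 - (-5)^2 - 250i
Step 3: real part = 625 - 25 = 600

600


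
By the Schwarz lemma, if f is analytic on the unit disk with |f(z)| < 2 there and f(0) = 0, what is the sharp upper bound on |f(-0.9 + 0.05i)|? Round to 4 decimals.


Step 1: g = f/2 maps D -> D with g(0) = 0, so by the Schwarz lemma |g(z)| <= |z|, i.e. |f(z)| <= 2|z|; this is sharp (f(z) = 2z).
Step 2: |z0|^2 = (-0.9)^2 + 0.05^2 = 0.8125
Step 3: |z0| = sqrt(0.8125) = 0.901388
Step 4: Best bound = 2 * |z0| = 2 * 0.901388 = 1.8028

1.8028


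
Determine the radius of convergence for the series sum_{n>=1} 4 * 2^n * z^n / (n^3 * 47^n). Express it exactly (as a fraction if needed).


Step 1: General term a_n = 4 * 2^n / (n^3 * 47^n)
Step 2: By the root test, |a_n|^(1/n) = 4^(1/n) * 2 / (n^(3/n) * 47) -> 2/47 as n -> infinity (since 4^(1/n) -> 1 and n^(3/n) -> 1)
Step 3: R = 1/lim|a_n|^(1/n) = 47/2

47/2


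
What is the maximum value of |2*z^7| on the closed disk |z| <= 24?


Step 1: On |z| = 24, |f(z)| = 2 * |z|^7 = 2 * 24^7
Step 2: By maximum modulus principle, maximum is on boundary.
Step 3: Maximum = 2 * 4586471424 = 9172942848

9172942848


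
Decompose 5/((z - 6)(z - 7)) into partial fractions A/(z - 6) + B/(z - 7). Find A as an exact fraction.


Step 1: Multiply both sides by (z - 6) and set z = 6
Step 2: A = 5 / (6 - 7)
Step 3: A = 5 / (-1)
Step 4: A = -5

-5


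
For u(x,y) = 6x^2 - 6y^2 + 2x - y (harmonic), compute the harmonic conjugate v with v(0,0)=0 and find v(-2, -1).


Step 1: v_x = -u_y = 12y + 1
Step 2: v_y = u_x = 12x + 2
Step 3: v = 12xy + x + 2y + C
Step 4: v(0,0) = 0 => C = 0
Step 5: v(-2, -1) = 20

20


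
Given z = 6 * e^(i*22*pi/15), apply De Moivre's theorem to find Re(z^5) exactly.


Step 1: By De Moivre's theorem, z^5 = 6^5 * e^(i*5*22*pi/15) = 7776 * (cos(22*pi/3) + i*sin(22*pi/3))
Step 2: |z|^5 = 6^5 = 7776
Step 3: Reduce the angle mod 2*pi: 22*pi/3 - 6*pi = 4*pi/3
Step 4: cos(4*pi/3) = -1/2
Step 5: Re(z^5) = 7776 * (-1/2) = -3888

-3888


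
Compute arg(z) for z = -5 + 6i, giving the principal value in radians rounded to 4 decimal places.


Step 1: z = -5 + 6i
Step 2: arg(z) = atan2(6, -5)
Step 3: arg(z) = 2.2655

2.2655


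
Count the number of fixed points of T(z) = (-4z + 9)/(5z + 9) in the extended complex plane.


Step 1: Fixed points satisfy T(z) = z
Step 2: 5z^2 + 13z - 9 = 0
Step 3: Discriminant = 13^2 - 4*5*(-9) = 349
Step 4: Number of fixed points = 2

2


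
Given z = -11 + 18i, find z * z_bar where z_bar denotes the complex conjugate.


Step 1: conj(z) = -11 - 18i
Step 2: z * conj(z) = (-11)^2 + 18^2
Step 3: = 121 + 324 = 445

445


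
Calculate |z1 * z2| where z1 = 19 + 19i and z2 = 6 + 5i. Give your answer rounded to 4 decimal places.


Step 1: |z1| = sqrt(19^2 + 19^2) = sqrt(722)
Step 2: |z2| = sqrt(6^2 + 5^2) = sqrt(61)
Step 3: |z1*z2| = |z1|*|z2| = sqrt(722) * sqrt(61) = sqrt(722 * 61) = sqrt(44042)
Step 4: = 209.8619

209.8619


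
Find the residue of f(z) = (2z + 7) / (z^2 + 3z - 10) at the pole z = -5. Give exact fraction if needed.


Step 1: Q(z) = z^2 + 3z - 10 = (z + 5)(z - 2)
Step 2: Q'(z) = 2z + 3
Step 3: Q'(-5) = -7, P(-5) = -3
Step 4: Res = P(-5)/Q'(-5) = -3/(-7) = 3/7

3/7


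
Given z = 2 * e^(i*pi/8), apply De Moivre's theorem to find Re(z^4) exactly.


Step 1: By De Moivre's theorem, z^4 = 2^4 * e^(i*4*pi/8) = 16 * (cos(pi/2) + i*sin(pi/2))
Step 2: |z|^4 = 2^4 = 16
Step 3: The angle pi/2 already lies in [0, 2*pi)
Step 4: cos(pi/2) = 0
Step 5: Re(z^4) = 16 * 0 = 0

0


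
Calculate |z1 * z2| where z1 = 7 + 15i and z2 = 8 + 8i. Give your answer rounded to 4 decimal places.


Step 1: |z1| = sqrt(7^2 + 15^2) = sqrt(274)
Step 2: |z2| = sqrt(8^2 + 8^2) = sqrt(128)
Step 3: |z1*z2| = |z1|*|z2| = sqrt(274) * sqrt(128) = sqrt(274 * 128) = sqrt(35072)
Step 4: = 187.2752

187.2752
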